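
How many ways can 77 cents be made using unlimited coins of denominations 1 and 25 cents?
Coefficient of x^77 in 1/(1-x^1) · 1/(1-x^25). Use j coins of 25 for j = 0..⌊77/25⌋ = 3, the rest in 1s: 3 + 1 = 4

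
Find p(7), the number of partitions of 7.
Pentagonal recurrence p(n) = p(n-1) + p(n-2) - p(n-5) - p(n-7) + p(n-12) + p(n-15) - ... gives p(0..6) = 1, 1, 2, 3, 5, 7, 11. p(7) = p(6) + p(5) - p(2) - p(0) = 11 + 7 - 2 - 1 = 15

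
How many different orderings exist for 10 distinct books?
10! = 3628800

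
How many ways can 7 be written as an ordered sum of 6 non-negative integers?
C(7+6-1, 6-1) = C(12, 5) = 792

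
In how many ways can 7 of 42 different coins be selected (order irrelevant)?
C(42,7) = 42!/(7!×35!) = 26978328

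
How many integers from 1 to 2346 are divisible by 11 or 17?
⌊2346/11⌋ + ⌊2346/17⌋ - ⌊2346/187⌋ = 213 + 138 - 12 = 339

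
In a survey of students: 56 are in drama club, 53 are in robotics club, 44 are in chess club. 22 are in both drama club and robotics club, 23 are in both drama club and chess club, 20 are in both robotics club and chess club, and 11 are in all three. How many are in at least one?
|A∪B∪C| = 56+53+44-22-23-20+11 = 99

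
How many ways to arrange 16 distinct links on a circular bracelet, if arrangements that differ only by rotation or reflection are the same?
(16-1)!/2 = 1307674368000/2 = 653837184000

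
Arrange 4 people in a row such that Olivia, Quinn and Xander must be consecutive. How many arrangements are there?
Treat the 3 as one block: (4-3+1)! × 3! = 2 × 6 = 12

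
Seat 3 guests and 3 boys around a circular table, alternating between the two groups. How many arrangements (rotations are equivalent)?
Fix one of the guests: (3-1)! ways for the remaining guests, × 3! ways for the boys = 2 × 6 = 12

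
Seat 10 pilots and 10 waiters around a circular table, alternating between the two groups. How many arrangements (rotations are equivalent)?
Fix one of the pilots: (10-1)! ways for the remaining pilots, × 10! ways for the waiters = 362880 × 3628800 = 1316818944000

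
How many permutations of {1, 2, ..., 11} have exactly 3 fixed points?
Choose the 3 fixed points C(11,3) = 165, derange the rest: !8 = Σ_{j=0}^{8} (-1)^j·8!/j! = 40320 - 40320 + 20160 - 6720 + 1680 - 336 + 56 - 8 + 1 = 14833. Product = 165 × 14833 = 2447445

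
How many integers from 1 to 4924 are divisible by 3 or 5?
⌊4924/3⌋ + ⌊4924/5⌋ - ⌊4924/15⌋ = 1641 + 984 - 328 = 2297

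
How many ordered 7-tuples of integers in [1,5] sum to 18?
Coefficient of x^18 in (x + x² + ... + x^5)^7. By inclusion-exclusion on dice exceeding 5: Σ_j (-1)^j C(7,j)·C(18-1-5j, 6) = C(7,0)·C(17,6) - C(7,1)·C(12,6) + C(7,2)·C(7,6) = 1·12376 - 7·924 + 21·7 = 6055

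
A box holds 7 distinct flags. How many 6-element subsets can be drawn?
C(7,6) = 7!/(6!×1!) = 7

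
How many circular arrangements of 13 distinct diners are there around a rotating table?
Circular: fix one position, arrange the rest. (13-1)! = 479001600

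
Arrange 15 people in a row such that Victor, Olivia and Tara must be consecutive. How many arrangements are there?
Treat the 3 as one block: (15-3+1)! × 3! = 6227020800 × 6 = 37362124800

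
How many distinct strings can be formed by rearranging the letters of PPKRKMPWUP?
10! / (2! × 1! × 1! × 1! × 1! × 4!) = 75600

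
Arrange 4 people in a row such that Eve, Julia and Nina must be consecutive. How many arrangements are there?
Treat the 3 as one block: (4-3+1)! × 3! = 2 × 6 = 12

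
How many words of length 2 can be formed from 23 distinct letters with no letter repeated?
P(23,2) = 23!/(23-2)! = 506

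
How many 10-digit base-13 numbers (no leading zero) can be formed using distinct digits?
First digit: 12 choices (nonzero). Then descending: 12 × 12 × 11 × 10 × 9 × 8 × 7 × 6 × 5 × 4 = 958003200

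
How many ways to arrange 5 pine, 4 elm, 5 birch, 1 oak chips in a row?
15! / (5! × 4! × 5! × 1!) = 3783780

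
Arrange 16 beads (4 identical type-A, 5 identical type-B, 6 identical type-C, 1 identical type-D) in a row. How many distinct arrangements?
16! / (4! × 5! × 6! × 1!) = 10090080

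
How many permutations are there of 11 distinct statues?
11! = 39916800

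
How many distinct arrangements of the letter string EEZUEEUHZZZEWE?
14! / (2! × 6! × 4! × 1! × 1!) = 2522520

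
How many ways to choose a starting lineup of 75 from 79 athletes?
C(79,75) = 79!/(75!×4!) = 1502501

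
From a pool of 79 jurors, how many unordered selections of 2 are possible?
C(79,2) = 79!/(2!×77!) = 3081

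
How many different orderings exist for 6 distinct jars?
6! = 720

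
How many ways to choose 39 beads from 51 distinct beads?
C(51,39) = 51!/(39!×12!) = 158753389900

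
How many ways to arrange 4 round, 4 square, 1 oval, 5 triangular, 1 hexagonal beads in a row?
15! / (4! × 4! × 1! × 5! × 1!) = 18918900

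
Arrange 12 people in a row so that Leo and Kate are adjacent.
Treat as block: (12-1)! × 2! = 39916800 × 2 = 79833600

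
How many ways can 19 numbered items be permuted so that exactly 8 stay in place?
Choose the 8 fixed points C(19,8) = 75582, derange the rest: !11 = Σ_{j=0}^{11} (-1)^j·11!/j! = 39916800 - 39916800 + 19958400 - 6652800 + 1663200 - 332640 + 55440 - 7920 + 990 - 110 + 11 - 1 = 14684570. Product = 75582 × 14684570 = 1109889169740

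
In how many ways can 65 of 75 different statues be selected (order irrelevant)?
C(75,65) = 75!/(65!×10!) = 828931106355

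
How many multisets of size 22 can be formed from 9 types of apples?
C(22+9-1, 9-1) = C(30, 8) = 5852925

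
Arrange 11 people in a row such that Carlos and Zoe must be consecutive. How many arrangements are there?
Treat the 2 as one block: (11-2+1)! × 2! = 3628800 × 2 = 7257600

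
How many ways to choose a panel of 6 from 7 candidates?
C(7,6) = 7!/(6!×1!) = 7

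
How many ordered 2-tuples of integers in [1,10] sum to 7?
Coefficient of x^7 in (x + x² + ... + x^10)^2. By inclusion-exclusion on dice exceeding 10: Σ_j (-1)^j C(2,j)·C(7-1-10j, 1) = C(2,0)·C(6,1) = 1·6 = 6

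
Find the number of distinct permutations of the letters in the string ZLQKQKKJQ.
9! / (1! × 3! × 1! × 1! × 3!) = 10080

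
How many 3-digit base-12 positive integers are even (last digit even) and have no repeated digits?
Last∈{0,2,4,6,8,10}. Last=0: 110. Last nonzero: 5×10×P(10,1) = 500. Total = 610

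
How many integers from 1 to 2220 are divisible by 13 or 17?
⌊2220/13⌋ + ⌊2220/17⌋ - ⌊2220/221⌋ = 170 + 130 - 10 = 290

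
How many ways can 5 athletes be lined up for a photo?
5! = 120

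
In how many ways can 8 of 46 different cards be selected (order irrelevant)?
C(46,8) = 46!/(8!×38!) = 260932815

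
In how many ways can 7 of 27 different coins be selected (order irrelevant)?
C(27,7) = 27!/(7!×20!) = 888030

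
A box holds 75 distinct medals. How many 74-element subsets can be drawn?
C(75,74) = 75!/(74!×1!) = 75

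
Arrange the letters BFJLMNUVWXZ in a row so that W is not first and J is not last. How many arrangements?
By inclusion-exclusion: 11! - 2×(11-1)! + (11-2)! = 39916800 - 7257600 + 362880 = 33022080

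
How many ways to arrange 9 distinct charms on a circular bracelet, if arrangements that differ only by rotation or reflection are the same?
(9-1)!/2 = 40320/2 = 20160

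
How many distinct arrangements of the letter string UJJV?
4! / (1! × 1! × 2!) = 12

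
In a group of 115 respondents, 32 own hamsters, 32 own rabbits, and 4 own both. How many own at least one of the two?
|A∪B| = |A| + |B| - |A∩B| = 32 + 32 - 4 = 60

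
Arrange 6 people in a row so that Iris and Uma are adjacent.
Treat as block: (6-1)! × 2! = 120 × 2 = 240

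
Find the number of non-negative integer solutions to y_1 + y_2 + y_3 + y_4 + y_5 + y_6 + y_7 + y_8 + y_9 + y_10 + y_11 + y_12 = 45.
C(45+12-1, 12-1) = C(56, 11) = 148902215280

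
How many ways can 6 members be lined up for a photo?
6! = 720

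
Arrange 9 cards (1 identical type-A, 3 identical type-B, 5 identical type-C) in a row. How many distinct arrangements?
9! / (1! × 3! × 5!) = 504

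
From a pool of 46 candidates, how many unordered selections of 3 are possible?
C(46,3) = 46!/(3!×43!) = 15180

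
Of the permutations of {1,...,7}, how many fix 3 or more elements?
Exactly j fixed points: C(7,j)·!(7-j); sum over j ≥ 3 (derangement numbers via !m = (m-1)·(!(m-1) + !(m-2)): !0..!4 = 1, 0, 1, 2, 9). Σ_{j=3}^{7} C(7,j)·!(7-j) = C(7,3)·!4 + C(7,4)·!3 + C(7,5)·!2 + C(7,6)·!1 + C(7,7)·!0 = 35·9 + 35·2 + 21·1 + 7·0 + 1·1 = 407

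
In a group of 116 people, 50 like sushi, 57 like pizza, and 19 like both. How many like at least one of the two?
|A∪B| = |A| + |B| - |A∩B| = 50 + 57 - 19 = 88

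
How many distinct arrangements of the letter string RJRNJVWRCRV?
11! / (1! × 1! × 2! × 2! × 4! × 1!) = 415800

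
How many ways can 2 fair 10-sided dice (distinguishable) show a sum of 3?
Coefficient of x^3 in (x + x² + ... + x^10)^2. By inclusion-exclusion on dice exceeding 10: Σ_j (-1)^j C(2,j)·C(3-1-10j, 1) = C(2,0)·C(2,1) = 1·2 = 2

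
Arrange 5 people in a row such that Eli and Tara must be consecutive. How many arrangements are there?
Treat the 2 as one block: (5-2+1)! × 2! = 24 × 2 = 48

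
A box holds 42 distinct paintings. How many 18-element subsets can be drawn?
C(42,18) = 42!/(18!×24!) = 353697121050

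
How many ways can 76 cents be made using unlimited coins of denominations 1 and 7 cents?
Coefficient of x^76 in 1/(1-x^1) · 1/(1-x^7). Use j coins of 7 for j = 0..⌊76/7⌋ = 10, the rest in 1s: 10 + 1 = 11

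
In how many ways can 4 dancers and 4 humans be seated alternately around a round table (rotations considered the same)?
Fix one of the dancers: (4-1)! ways for the remaining dancers, × 4! ways for the humans = 6 × 24 = 144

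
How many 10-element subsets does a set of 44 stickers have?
C(44,10) = 44!/(10!×34!) = 2481256778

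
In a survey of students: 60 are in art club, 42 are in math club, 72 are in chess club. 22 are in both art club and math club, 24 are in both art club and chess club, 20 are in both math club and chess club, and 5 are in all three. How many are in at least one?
|A∪B∪C| = 60+42+72-22-24-20+5 = 113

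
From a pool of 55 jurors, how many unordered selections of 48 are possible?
C(55,48) = 55!/(48!×7!) = 202927725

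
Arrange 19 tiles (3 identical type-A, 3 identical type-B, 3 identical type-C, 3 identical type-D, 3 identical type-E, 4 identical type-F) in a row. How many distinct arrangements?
19! / (3! × 3! × 3! × 3! × 3! × 4!) = 651819168000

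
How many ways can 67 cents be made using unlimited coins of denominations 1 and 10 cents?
Coefficient of x^67 in 1/(1-x^1) · 1/(1-x^10). Use j coins of 10 for j = 0..⌊67/10⌋ = 6, the rest in 1s: 6 + 1 = 7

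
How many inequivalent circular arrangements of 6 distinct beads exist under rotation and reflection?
(6-1)!/2 = 120/2 = 60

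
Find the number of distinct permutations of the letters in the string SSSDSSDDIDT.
11! / (4! × 1! × 1! × 5!) = 13860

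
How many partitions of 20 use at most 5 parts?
By conjugation, equals partitions of 20 into parts ≤ 5. Let r_j(i) = number of partitions of i into parts ≤ j, for i = 0..20. r_1(i) = 1 for all i; r_j(i) = r_{j-1}(i) + r_j(i-j). Rows j = 2..5: ≤2: 1 1 2 2 3 3 4 4 5 5 6 6 7 7 8 8 9 9 10 10 11; ≤3: 1 1 2 3 4 5 7 8 10 12 14 16 19 21 24 27 30 33 37 40 44; ≤4: 1 1 2 3 5 6 9 11 15 18 23 27 34 39 47 54 64 72 84 94 108; ≤5: 1 1 2 3 5 7 10 13 18 23 30 37 47 57 70 84 101 119 141 164 192. r_5(20) = 192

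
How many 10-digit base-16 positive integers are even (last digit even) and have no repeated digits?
Last∈{0,2,4,6,8,10,12,14}. Last=0: 1816214400. Last nonzero: 7×14×P(14,8) = 11865934080. Total = 13682148480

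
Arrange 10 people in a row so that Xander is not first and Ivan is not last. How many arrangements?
By inclusion-exclusion: 10! - 2×(10-1)! + (10-2)! = 3628800 - 725760 + 40320 = 2943360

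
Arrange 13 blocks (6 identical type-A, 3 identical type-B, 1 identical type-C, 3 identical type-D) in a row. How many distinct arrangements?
13! / (6! × 3! × 1! × 3!) = 240240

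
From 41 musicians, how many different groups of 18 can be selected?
C(41,18) = 41!/(18!×23!) = 202112640600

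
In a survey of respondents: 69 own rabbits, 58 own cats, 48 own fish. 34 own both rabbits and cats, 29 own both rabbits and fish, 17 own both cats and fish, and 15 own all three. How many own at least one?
|A∪B∪C| = 69+58+48-34-29-17+15 = 110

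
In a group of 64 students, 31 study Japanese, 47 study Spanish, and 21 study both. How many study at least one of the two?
|A∪B| = |A| + |B| - |A∩B| = 31 + 47 - 21 = 57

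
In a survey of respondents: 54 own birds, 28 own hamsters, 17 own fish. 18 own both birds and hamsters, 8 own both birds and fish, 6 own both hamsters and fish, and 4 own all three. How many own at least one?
|A∪B∪C| = 54+28+17-18-8-6+4 = 71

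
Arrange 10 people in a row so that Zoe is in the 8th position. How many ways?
Fix one position: (10-1)! = 362880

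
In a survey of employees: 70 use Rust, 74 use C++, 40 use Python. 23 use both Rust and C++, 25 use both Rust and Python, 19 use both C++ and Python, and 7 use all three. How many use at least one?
|A∪B∪C| = 70+74+40-23-25-19+7 = 124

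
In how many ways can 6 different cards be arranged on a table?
6! = 720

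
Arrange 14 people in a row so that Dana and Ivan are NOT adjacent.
Total - adjacent = 14! - (14-1)!×2 = 87178291200 - 12454041600 = 74724249600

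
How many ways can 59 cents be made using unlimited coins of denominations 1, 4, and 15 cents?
Coefficient of x^59 in 1/(1-x^1) · 1/(1-x^4) · 1/(1-x^15). Case on j = number of 15-cent coins (j = 0..3); remainder r = 59 - 15j is made from {1,4} in ⌊r/4⌋+1 ways. r = 59, 44, 29, 14 → 15 + 12 + 8 + 4 = 39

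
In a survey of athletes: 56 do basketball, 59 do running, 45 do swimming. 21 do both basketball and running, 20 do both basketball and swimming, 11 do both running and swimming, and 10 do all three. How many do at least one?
|A∪B∪C| = 56+59+45-21-20-11+10 = 118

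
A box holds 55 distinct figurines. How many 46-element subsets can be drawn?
C(55,46) = 55!/(46!×9!) = 6358402050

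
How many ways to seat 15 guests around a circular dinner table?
Circular: fix one position, arrange the rest. (15-1)! = 87178291200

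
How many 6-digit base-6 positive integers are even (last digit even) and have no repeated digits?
Last∈{0,2,4}. Last=0: 120. Last nonzero: 2×4×P(4,4) = 192. Total = 312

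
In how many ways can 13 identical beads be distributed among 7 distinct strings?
C(13+7-1, 7-1) = C(19, 6) = 27132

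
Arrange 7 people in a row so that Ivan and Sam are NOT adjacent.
Total - adjacent = 7! - (7-1)!×2 = 5040 - 1440 = 3600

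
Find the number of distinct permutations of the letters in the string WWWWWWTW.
8! / (7! × 1!) = 8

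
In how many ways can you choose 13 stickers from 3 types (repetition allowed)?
C(13+3-1, 3-1) = C(15, 2) = 105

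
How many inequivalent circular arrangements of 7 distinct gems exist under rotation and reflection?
(7-1)!/2 = 720/2 = 360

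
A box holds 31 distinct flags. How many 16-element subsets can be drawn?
C(31,16) = 31!/(16!×15!) = 300540195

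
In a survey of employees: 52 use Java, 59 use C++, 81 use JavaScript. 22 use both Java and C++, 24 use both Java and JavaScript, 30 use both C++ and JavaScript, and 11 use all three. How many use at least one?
|A∪B∪C| = 52+59+81-22-24-30+11 = 127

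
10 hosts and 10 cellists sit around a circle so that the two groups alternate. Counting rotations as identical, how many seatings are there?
Fix one of the hosts: (10-1)! ways for the remaining hosts, × 10! ways for the cellists = 362880 × 3628800 = 1316818944000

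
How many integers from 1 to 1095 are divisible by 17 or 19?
⌊1095/17⌋ + ⌊1095/19⌋ - ⌊1095/323⌋ = 64 + 57 - 3 = 118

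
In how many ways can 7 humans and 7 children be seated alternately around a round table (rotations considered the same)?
Fix one of the humans: (7-1)! ways for the remaining humans, × 7! ways for the children = 720 × 5040 = 3628800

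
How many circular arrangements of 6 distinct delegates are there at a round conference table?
Circular: fix one position, arrange the rest. (6-1)! = 120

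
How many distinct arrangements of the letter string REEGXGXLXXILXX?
14! / (2! × 6! × 1! × 2! × 2! × 1!) = 15135120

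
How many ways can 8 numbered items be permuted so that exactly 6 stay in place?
Choose the 6 fixed points C(8,6) = 28, derange the rest: !2 = Σ_{j=0}^{2} (-1)^j·2!/j! = 2 - 2 + 1 = 1. Product = 28 × 1 = 28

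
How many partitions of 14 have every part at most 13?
Let r_j(i) = number of partitions of i into parts ≤ j, for i = 0..14. r_1(i) = 1 for all i; r_j(i) = r_{j-1}(i) + r_j(i-j). Rows j = 2..13: ≤2: 1 1 2 2 3 3 4 4 5 5 6 6 7 7 8; ≤3: 1 1 2 3 4 5 7 8 10 12 14 16 19 21 24; ≤4: 1 1 2 3 5 6 9 11 15 18 23 27 34 39 47; ≤5: 1 1 2 3 5 7 10 13 18 23 30 37 47 57 70; ≤6: 1 1 2 3 5 7 11 14 20 26 35 44 58 71 90; ≤7: 1 1 2 3 5 7 11 15 21 28 38 49 65 82 105; ≤8: 1 1 2 3 5 7 11 15 22 29 40 52 70 89 116; ≤9: 1 1 2 3 5 7 11 15 22 30 41 54 73 94 123; ≤10: 1 1 2 3 5 7 11 15 22 30 42 55 75 97 128; ≤11: 1 1 2 3 5 7 11 15 22 30 42 56 76 99 131; ≤12: 1 1 2 3 5 7 11 15 22 30 42 56 77 100 133; ≤13: 1 1 2 3 5 7 11 15 22 30 42 56 77 101 134. r_13(14) = 134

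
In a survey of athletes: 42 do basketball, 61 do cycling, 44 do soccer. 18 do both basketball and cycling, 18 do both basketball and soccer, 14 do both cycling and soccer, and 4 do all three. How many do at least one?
|A∪B∪C| = 42+61+44-18-18-14+4 = 101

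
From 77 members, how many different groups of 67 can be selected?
C(77,67) = 77!/(67!×10!) = 1096993404430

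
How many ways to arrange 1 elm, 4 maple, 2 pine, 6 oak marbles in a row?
13! / (1! × 4! × 2! × 6!) = 180180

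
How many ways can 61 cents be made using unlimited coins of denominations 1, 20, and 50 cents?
Coefficient of x^61 in 1/(1-x^1) · 1/(1-x^20) · 1/(1-x^50). Case on j = number of 50-cent coins (j = 0..1); remainder r = 61 - 50j is made from {1,20} in ⌊r/20⌋+1 ways. r = 61, 11 → 4 + 1 = 5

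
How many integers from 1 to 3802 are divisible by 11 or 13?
⌊3802/11⌋ + ⌊3802/13⌋ - ⌊3802/143⌋ = 345 + 292 - 26 = 611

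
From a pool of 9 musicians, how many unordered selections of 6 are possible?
C(9,6) = 9!/(6!×3!) = 84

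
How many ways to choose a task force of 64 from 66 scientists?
C(66,64) = 66!/(64!×2!) = 2145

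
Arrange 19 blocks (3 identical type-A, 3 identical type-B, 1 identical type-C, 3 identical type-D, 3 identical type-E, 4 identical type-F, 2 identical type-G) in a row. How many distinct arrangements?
19! / (3! × 3! × 1! × 3! × 3! × 4! × 2!) = 1955457504000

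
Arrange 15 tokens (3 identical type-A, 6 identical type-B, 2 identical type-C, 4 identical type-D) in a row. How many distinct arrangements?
15! / (3! × 6! × 2! × 4!) = 6306300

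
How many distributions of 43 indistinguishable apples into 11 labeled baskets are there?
C(43+11-1, 11-1) = C(53, 10) = 19499099620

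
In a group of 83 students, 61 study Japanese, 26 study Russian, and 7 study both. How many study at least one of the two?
|A∪B| = |A| + |B| - |A∩B| = 61 + 26 - 7 = 80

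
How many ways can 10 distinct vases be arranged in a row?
10! = 3628800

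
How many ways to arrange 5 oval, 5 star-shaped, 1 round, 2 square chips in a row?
13! / (5! × 5! × 1! × 2!) = 216216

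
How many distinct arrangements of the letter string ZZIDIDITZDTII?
13! / (2! × 5! × 3! × 3!) = 720720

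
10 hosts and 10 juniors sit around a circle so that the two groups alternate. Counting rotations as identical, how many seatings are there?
Fix one of the hosts: (10-1)! ways for the remaining hosts, × 10! ways for the juniors = 362880 × 3628800 = 1316818944000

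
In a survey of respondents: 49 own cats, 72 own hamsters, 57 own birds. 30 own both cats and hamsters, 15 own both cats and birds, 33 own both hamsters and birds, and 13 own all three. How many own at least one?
|A∪B∪C| = 49+72+57-30-15-33+13 = 113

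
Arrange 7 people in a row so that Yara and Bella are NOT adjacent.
Total - adjacent = 7! - (7-1)!×2 = 5040 - 1440 = 3600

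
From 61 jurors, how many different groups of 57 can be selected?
C(61,57) = 61!/(57!×4!) = 521855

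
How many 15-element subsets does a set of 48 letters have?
C(48,15) = 48!/(15!×33!) = 1093260079344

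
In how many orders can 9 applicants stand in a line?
9! = 362880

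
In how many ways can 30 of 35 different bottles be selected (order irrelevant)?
C(35,30) = 35!/(30!×5!) = 324632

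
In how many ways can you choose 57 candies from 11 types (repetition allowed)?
C(57+11-1, 11-1) = C(67, 10) = 247994680648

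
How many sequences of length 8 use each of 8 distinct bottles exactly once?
8! = 40320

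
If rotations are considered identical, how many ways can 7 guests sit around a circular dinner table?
Circular: fix one position, arrange the rest. (7-1)! = 720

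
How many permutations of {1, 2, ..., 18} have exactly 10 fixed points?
Choose the 10 fixed points C(18,10) = 43758, derange the rest: !8 = Σ_{j=0}^{8} (-1)^j·8!/j! = 40320 - 40320 + 20160 - 6720 + 1680 - 336 + 56 - 8 + 1 = 14833. Product = 43758 × 14833 = 649062414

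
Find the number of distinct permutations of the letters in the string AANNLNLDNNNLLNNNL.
17! / (2! × 1! × 5! × 9!) = 4084080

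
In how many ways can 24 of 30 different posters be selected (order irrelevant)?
C(30,24) = 30!/(24!×6!) = 593775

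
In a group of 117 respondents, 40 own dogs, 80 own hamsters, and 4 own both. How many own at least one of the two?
|A∪B| = |A| + |B| - |A∩B| = 40 + 80 - 4 = 116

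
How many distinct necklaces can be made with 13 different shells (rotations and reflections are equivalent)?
(13-1)!/2 = 479001600/2 = 239500800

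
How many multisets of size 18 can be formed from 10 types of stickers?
C(18+10-1, 10-1) = C(27, 9) = 4686825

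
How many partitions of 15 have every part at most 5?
Let r_j(i) = number of partitions of i into parts ≤ j, for i = 0..15. r_1(i) = 1 for all i; r_j(i) = r_{j-1}(i) + r_j(i-j). Rows j = 2..5: ≤2: 1 1 2 2 3 3 4 4 5 5 6 6 7 7 8 8; ≤3: 1 1 2 3 4 5 7 8 10 12 14 16 19 21 24 27; ≤4: 1 1 2 3 5 6 9 11 15 18 23 27 34 39 47 54; ≤5: 1 1 2 3 5 7 10 13 18 23 30 37 47 57 70 84. r_5(15) = 84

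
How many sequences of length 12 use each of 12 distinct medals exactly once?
12! = 479001600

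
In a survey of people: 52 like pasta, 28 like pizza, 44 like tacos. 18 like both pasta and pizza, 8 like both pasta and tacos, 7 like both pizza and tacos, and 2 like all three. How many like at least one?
|A∪B∪C| = 52+28+44-18-8-7+2 = 93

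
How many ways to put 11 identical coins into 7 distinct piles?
C(11+7-1, 7-1) = C(17, 6) = 12376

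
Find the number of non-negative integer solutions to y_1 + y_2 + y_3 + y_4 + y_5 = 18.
C(18+5-1, 5-1) = C(22, 4) = 7315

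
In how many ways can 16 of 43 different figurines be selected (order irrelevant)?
C(43,16) = 43!/(16!×27!) = 265182149218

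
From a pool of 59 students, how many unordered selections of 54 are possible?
C(59,54) = 59!/(54!×5!) = 5006386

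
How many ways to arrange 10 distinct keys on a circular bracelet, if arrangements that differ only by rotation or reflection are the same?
(10-1)!/2 = 362880/2 = 181440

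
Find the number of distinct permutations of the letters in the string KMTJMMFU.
8! / (1! × 1! × 1! × 1! × 3! × 1!) = 6720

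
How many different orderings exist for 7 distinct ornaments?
7! = 5040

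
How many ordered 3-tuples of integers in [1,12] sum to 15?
Coefficient of x^15 in (x + x² + ... + x^12)^3. By inclusion-exclusion on dice exceeding 12: Σ_j (-1)^j C(3,j)·C(15-1-12j, 2) = C(3,0)·C(14,2) - C(3,1)·C(2,2) = 1·91 - 3·1 = 88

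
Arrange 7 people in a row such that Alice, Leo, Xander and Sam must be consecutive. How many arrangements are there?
Treat the 4 as one block: (7-4+1)! × 4! = 24 × 24 = 576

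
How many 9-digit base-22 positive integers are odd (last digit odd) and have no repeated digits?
Last∈{1,3,5,7,9,11,13,15,17,19,21}. Last=0: 0. Last nonzero: 11×20×P(20,7) = 85954176000. Total = 85954176000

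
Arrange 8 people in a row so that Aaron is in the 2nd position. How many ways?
Fix one position: (8-1)! = 5040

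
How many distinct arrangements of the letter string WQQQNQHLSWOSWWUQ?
16! / (1! × 5! × 1! × 1! × 4! × 1! × 2! × 1!) = 3632428800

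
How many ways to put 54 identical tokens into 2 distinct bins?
C(54+2-1, 2-1) = C(55, 1) = 55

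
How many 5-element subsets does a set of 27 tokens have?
C(27,5) = 27!/(5!×22!) = 80730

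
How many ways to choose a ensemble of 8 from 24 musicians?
C(24,8) = 24!/(8!×16!) = 735471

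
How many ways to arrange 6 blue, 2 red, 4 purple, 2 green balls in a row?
14! / (6! × 2! × 4! × 2!) = 1261260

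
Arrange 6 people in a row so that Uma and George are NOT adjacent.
Total - adjacent = 6! - (6-1)!×2 = 720 - 240 = 480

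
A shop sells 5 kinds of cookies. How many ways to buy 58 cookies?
C(58+5-1, 5-1) = C(62, 4) = 557845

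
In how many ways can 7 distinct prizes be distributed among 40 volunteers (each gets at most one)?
P(40,7) = 40!/(40-7)! = 93963542400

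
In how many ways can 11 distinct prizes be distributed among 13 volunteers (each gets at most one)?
P(13,11) = 13!/(13-11)! = 3113510400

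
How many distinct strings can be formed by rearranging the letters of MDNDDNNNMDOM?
12! / (1! × 4! × 3! × 4!) = 138600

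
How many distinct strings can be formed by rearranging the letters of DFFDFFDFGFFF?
12! / (8! × 1! × 3!) = 1980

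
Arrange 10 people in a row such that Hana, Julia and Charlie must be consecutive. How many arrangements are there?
Treat the 3 as one block: (10-3+1)! × 3! = 40320 × 6 = 241920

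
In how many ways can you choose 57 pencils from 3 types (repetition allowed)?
C(57+3-1, 3-1) = C(59, 2) = 1711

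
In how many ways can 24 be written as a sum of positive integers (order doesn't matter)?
Pentagonal recurrence p(n) = p(n-1) + p(n-2) - p(n-5) - p(n-7) + p(n-12) + p(n-15) - ... gives p(0..23) = 1, 1, 2, 3, 5, 7, 11, 15, 22, 30, 42, 56, 77, 101, 135, 176, 231, 297, 385, 490, 627, 792, 1002, 1255. p(24) = p(23) + p(22) - p(19) - p(17) + p(12) + p(9) - p(2) = 1255 + 1002 - 490 - 297 + 77 + 30 - 2 = 1575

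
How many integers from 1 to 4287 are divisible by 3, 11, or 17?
⌊4287/3⌋+⌊4287/11⌋+⌊4287/17⌋ - ⌊4287/33⌋-⌊4287/51⌋-⌊4287/187⌋ + ⌊4287/561⌋ = 1429+389+252 - 129-84-22 + 7 = 1842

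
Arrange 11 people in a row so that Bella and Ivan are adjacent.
Treat as block: (11-1)! × 2! = 3628800 × 2 = 7257600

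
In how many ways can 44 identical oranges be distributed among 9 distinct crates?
C(44+9-1, 9-1) = C(52, 8) = 752538150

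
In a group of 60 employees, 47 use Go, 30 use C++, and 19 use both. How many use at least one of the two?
|A∪B| = |A| + |B| - |A∩B| = 47 + 30 - 19 = 58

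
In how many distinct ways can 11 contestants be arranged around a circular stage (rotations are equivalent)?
Circular: fix one position, arrange the rest. (11-1)! = 3628800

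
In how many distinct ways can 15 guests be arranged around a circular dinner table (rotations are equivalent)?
Circular: fix one position, arrange the rest. (15-1)! = 87178291200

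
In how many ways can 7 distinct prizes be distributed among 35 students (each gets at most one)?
P(35,7) = 35!/(35-7)! = 33891580800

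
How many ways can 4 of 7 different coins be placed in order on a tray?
P(7,4) = 7!/(7-4)! = 840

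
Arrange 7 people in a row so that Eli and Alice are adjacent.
Treat as block: (7-1)! × 2! = 720 × 2 = 1440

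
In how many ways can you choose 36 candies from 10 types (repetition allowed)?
C(36+10-1, 10-1) = C(45, 9) = 886163135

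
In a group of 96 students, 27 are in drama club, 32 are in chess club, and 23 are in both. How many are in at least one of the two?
|A∪B| = |A| + |B| - |A∩B| = 27 + 32 - 23 = 36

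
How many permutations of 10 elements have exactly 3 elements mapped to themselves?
Choose the 3 fixed points C(10,3) = 120, derange the rest: !7 = Σ_{j=0}^{7} (-1)^j·7!/j! = 5040 - 5040 + 2520 - 840 + 210 - 42 + 7 - 1 = 1854. Product = 120 × 1854 = 222480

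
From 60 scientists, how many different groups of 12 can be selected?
C(60,12) = 60!/(12!×48!) = 1399358844975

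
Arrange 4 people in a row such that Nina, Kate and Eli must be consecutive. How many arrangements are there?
Treat the 3 as one block: (4-3+1)! × 3! = 2 × 6 = 12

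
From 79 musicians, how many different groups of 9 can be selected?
C(79,9) = 79!/(9!×70!) = 205811513765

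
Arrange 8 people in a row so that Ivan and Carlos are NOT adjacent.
Total - adjacent = 8! - (8-1)!×2 = 40320 - 10080 = 30240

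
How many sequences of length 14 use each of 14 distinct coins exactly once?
14! = 87178291200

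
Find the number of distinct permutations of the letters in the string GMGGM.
5! / (2! × 3!) = 10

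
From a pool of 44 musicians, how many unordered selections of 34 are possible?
C(44,34) = 44!/(34!×10!) = 2481256778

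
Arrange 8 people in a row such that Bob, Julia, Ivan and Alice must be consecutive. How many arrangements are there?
Treat the 4 as one block: (8-4+1)! × 4! = 120 × 24 = 2880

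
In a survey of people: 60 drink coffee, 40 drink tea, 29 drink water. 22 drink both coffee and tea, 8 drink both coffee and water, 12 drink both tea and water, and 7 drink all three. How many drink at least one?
|A∪B∪C| = 60+40+29-22-8-12+7 = 94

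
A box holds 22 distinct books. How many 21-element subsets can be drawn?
C(22,21) = 22!/(21!×1!) = 22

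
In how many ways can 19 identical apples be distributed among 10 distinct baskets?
C(19+10-1, 10-1) = C(28, 9) = 6906900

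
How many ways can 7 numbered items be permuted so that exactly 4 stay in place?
Choose the 4 fixed points C(7,4) = 35, derange the rest: !3 = Σ_{j=0}^{3} (-1)^j·3!/j! = 6 - 6 + 3 - 1 = 2. Product = 35 × 2 = 70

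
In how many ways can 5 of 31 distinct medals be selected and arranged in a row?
P(31,5) = 31!/(31-5)! = 20389320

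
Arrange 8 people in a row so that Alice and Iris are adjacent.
Treat as block: (8-1)! × 2! = 5040 × 2 = 10080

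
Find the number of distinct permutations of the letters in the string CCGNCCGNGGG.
11! / (2! × 5! × 4!) = 6930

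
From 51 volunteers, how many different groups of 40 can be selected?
C(51,40) = 51!/(40!×11!) = 47626016970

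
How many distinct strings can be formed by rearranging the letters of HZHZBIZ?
7! / (2! × 1! × 3! × 1!) = 420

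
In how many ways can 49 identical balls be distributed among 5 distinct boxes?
C(49+5-1, 5-1) = C(53, 4) = 292825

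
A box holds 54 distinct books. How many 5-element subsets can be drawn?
C(54,5) = 54!/(5!×49!) = 3162510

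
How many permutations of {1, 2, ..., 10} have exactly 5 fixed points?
Choose the 5 fixed points C(10,5) = 252, derange the rest: !5 = Σ_{j=0}^{5} (-1)^j·5!/j! = 120 - 120 + 60 - 20 + 5 - 1 = 44. Product = 252 × 44 = 11088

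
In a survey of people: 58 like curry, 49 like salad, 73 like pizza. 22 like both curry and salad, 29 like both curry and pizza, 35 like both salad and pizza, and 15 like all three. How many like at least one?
|A∪B∪C| = 58+49+73-22-29-35+15 = 109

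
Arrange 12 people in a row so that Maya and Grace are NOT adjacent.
Total - adjacent = 12! - (12-1)!×2 = 479001600 - 79833600 = 399168000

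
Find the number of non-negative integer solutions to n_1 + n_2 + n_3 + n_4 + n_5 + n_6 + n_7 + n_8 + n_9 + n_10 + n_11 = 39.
C(39+11-1, 11-1) = C(49, 10) = 8217822536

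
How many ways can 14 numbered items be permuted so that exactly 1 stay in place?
Choose the 1 fixed point C(14,1) = 14, derange the rest: !13 = Σ_{j=0}^{13} (-1)^j·13!/j! = 6227020800 - 6227020800 + 3113510400 - 1037836800 + 259459200 - 51891840 + 8648640 - 1235520 + 154440 - 17160 + 1716 - 156 + 13 - 1 = 2290792932. Product = 14 × 2290792932 = 32071101048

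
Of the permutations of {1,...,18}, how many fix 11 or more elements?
Exactly j fixed points: C(18,j)·!(18-j); sum over j ≥ 11 (derangement numbers via !m = (m-1)·(!(m-1) + !(m-2)): !0..!7 = 1, 0, 1, 2, 9, 44, 265, 1854). Σ_{j=11}^{18} C(18,j)·!(18-j) = C(18,11)·!7 + C(18,12)·!6 + C(18,13)·!5 + C(18,14)·!4 + C(18,15)·!3 + C(18,16)·!2 + C(18,17)·!1 + C(18,18)·!0 = 31824·1854 + 18564·265 + 8568·44 + 3060·9 + 816·2 + 153·1 + 18·0 + 1·1 = 64327474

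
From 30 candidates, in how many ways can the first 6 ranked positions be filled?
P(30,6) = 30!/(30-6)! = 427518000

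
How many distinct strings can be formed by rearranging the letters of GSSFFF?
6! / (3! × 2! × 1!) = 60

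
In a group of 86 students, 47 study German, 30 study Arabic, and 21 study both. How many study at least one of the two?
|A∪B| = |A| + |B| - |A∩B| = 47 + 30 - 21 = 56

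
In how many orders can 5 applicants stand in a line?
5! = 120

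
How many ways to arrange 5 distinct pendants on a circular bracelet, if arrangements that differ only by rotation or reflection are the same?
(5-1)!/2 = 24/2 = 12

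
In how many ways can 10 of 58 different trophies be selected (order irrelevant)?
C(58,10) = 58!/(10!×48!) = 52179482355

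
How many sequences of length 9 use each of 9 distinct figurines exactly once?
9! = 362880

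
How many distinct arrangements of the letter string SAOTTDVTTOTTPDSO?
16! / (1! × 6! × 2! × 1! × 3! × 2! × 1!) = 1210809600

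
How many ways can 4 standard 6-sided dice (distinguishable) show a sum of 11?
Coefficient of x^11 in (x + x² + ... + x^6)^4. By inclusion-exclusion on dice exceeding 6: Σ_j (-1)^j C(4,j)·C(11-1-6j, 3) = C(4,0)·C(10,3) - C(4,1)·C(4,3) = 1·120 - 4·4 = 104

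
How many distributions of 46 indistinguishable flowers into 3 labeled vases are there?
C(46+3-1, 3-1) = C(48, 2) = 1128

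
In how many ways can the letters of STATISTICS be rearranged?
10! / (3! × 3! × 1! × 2! × 1!) = 50400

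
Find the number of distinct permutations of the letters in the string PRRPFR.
6! / (1! × 3! × 2!) = 60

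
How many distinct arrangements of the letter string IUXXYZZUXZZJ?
12! / (1! × 3! × 4! × 2! × 1! × 1!) = 1663200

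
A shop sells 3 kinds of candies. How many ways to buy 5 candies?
C(5+3-1, 3-1) = C(7, 2) = 21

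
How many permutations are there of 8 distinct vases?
8! = 40320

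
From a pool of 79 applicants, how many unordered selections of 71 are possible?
C(79,71) = 79!/(71!×8!) = 26088783435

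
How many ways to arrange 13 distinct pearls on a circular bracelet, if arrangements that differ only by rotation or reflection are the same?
(13-1)!/2 = 479001600/2 = 239500800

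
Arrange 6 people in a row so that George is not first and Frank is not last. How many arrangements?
By inclusion-exclusion: 6! - 2×(6-1)! + (6-2)! = 720 - 240 + 24 = 504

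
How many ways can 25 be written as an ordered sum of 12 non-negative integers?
C(25+12-1, 12-1) = C(36, 11) = 600805296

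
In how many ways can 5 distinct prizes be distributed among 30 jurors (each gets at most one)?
P(30,5) = 30!/(30-5)! = 17100720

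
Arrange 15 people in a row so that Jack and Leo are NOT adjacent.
Total - adjacent = 15! - (15-1)!×2 = 1307674368000 - 174356582400 = 1133317785600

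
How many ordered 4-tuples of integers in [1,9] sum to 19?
Coefficient of x^19 in (x + x² + ... + x^9)^4. By inclusion-exclusion on dice exceeding 9: Σ_j (-1)^j C(4,j)·C(19-1-9j, 3) = C(4,0)·C(18,3) - C(4,1)·C(9,3) = 1·816 - 4·84 = 480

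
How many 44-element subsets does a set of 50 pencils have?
C(50,44) = 50!/(44!×6!) = 15890700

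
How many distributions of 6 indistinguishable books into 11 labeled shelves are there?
C(6+11-1, 11-1) = C(16, 10) = 8008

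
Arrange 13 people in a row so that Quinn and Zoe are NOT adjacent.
Total - adjacent = 13! - (13-1)!×2 = 6227020800 - 958003200 = 5269017600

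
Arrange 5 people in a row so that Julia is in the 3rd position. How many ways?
Fix one position: (5-1)! = 24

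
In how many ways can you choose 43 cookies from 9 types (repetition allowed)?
C(43+9-1, 9-1) = C(51, 8) = 636763050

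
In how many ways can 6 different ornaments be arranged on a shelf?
6! = 720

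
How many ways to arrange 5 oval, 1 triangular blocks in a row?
6! / (5! × 1!) = 6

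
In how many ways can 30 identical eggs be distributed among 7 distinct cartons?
C(30+7-1, 7-1) = C(36, 6) = 1947792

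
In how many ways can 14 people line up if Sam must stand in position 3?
Fix one position: (14-1)! = 6227020800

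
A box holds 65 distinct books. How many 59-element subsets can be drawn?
C(65,59) = 65!/(59!×6!) = 82598880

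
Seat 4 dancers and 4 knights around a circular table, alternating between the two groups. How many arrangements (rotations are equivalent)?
Fix one of the dancers: (4-1)! ways for the remaining dancers, × 4! ways for the knights = 6 × 24 = 144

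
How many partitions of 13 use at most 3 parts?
By conjugation, equals partitions of 13 into parts ≤ 3. Let r_j(i) = number of partitions of i into parts ≤ j, for i = 0..13. r_1(i) = 1 for all i; r_j(i) = r_{j-1}(i) + r_j(i-j). Rows j = 2..3: ≤2: 1 1 2 2 3 3 4 4 5 5 6 6 7 7; ≤3: 1 1 2 3 4 5 7 8 10 12 14 16 19 21. r_3(13) = 21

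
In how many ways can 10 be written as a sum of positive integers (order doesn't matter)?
Pentagonal recurrence p(n) = p(n-1) + p(n-2) - p(n-5) - p(n-7) + p(n-12) + p(n-15) - ... gives p(0..9) = 1, 1, 2, 3, 5, 7, 11, 15, 22, 30. p(10) = p(9) + p(8) - p(5) - p(3) = 30 + 22 - 7 - 3 = 42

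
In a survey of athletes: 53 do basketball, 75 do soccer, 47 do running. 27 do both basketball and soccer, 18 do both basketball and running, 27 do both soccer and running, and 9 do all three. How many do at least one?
|A∪B∪C| = 53+75+47-27-18-27+9 = 112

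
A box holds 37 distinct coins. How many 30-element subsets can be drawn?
C(37,30) = 37!/(30!×7!) = 10295472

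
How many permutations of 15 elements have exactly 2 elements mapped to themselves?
Choose the 2 fixed points C(15,2) = 105, derange the rest: !13 = Σ_{j=0}^{13} (-1)^j·13!/j! = 6227020800 - 6227020800 + 3113510400 - 1037836800 + 259459200 - 51891840 + 8648640 - 1235520 + 154440 - 17160 + 1716 - 156 + 13 - 1 = 2290792932. Product = 105 × 2290792932 = 240533257860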